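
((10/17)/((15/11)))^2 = 484/2601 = 0.19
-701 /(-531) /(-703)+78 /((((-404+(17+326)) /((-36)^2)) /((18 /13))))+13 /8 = -417696917731 /182166984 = -2292.93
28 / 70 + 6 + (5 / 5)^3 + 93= 502 / 5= 100.40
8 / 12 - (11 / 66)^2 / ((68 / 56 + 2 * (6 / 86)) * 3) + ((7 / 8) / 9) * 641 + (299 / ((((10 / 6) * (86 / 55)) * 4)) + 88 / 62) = 5460672527 / 58665330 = 93.08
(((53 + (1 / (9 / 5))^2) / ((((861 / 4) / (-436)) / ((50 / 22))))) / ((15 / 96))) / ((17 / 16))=-1134018560 / 767151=-1478.22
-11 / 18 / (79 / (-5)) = 0.04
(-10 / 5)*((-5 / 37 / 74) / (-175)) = -1 / 47915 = -0.00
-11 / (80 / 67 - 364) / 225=0.00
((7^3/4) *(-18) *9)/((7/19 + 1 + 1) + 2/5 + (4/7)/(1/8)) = -6158565/3254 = -1892.61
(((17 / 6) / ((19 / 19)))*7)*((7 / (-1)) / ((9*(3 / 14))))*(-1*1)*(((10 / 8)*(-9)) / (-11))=29155 / 396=73.62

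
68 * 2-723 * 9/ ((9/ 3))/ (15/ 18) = -12334/ 5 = -2466.80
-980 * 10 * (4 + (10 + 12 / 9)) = -450800 / 3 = -150266.67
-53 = -53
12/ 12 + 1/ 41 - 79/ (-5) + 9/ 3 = 4064/ 205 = 19.82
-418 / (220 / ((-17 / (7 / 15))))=969 / 14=69.21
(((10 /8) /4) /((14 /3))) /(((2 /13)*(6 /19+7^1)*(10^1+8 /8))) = 0.01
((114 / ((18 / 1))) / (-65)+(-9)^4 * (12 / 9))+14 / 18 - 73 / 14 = 71608987 / 8190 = 8743.47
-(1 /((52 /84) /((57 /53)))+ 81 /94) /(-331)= 168327 /21437546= 0.01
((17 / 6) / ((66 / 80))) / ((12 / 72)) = 680 / 33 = 20.61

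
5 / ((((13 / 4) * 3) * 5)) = 4 / 39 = 0.10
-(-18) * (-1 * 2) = -36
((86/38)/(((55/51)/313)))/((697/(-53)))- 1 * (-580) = 22710119/42845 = 530.05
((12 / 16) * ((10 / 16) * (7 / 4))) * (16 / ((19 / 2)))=105 / 76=1.38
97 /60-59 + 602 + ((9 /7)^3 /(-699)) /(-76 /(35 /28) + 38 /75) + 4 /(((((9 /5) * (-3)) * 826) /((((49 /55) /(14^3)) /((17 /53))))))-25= 16452889402313159 /31663510602570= 519.62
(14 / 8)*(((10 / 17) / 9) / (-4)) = -35 / 1224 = -0.03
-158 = -158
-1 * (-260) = 260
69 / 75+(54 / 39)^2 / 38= 77903 / 80275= 0.97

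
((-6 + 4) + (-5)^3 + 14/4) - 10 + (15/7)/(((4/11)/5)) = -104.04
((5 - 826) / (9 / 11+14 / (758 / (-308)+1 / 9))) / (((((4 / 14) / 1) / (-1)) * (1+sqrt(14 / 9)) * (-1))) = -205897769 / 204590+205897769 * sqrt(14) / 613770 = 248.80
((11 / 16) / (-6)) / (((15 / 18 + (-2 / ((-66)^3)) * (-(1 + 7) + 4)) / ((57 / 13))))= -7510833 / 12457744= -0.60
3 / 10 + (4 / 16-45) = -889 / 20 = -44.45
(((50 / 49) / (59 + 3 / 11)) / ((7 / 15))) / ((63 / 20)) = 13750 / 1174089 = 0.01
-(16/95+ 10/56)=-0.35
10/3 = 3.33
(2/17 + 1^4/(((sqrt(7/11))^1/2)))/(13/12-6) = -24 * sqrt(77)/413-24/1003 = -0.53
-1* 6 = -6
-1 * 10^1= -10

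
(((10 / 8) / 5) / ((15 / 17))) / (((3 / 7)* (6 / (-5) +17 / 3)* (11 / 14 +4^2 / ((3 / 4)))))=833 / 124486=0.01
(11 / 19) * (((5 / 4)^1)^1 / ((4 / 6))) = 165 / 152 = 1.09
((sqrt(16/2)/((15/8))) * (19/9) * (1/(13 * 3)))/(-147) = -304 * sqrt(2)/773955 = -0.00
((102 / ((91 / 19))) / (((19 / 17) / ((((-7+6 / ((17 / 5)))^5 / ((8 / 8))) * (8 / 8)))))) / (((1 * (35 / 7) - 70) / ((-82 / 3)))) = -915785749636 / 29060395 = -31513.19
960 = 960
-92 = -92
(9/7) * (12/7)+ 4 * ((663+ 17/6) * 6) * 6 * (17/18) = 13311664/147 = 90555.54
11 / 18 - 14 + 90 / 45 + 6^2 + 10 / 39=5819 / 234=24.87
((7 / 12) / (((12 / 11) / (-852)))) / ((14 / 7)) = -5467 / 24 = -227.79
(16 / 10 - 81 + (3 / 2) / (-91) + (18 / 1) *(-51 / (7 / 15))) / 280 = -1862369 / 254800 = -7.31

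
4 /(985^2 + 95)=1 /242580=0.00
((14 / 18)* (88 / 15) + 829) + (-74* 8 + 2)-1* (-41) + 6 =39226 / 135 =290.56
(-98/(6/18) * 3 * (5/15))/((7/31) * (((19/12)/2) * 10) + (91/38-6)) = 161.75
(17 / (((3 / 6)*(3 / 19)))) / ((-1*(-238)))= 19 / 21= 0.90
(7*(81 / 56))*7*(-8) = -567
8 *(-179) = -1432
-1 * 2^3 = -8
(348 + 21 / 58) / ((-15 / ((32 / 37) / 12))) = -1796 / 1073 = -1.67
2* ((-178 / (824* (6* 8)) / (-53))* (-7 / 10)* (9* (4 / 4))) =-1869 / 1746880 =-0.00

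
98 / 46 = 49 / 23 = 2.13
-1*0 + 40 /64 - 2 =-11 /8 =-1.38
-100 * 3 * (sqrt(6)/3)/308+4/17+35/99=991/1683 - 25 * sqrt(6)/77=-0.21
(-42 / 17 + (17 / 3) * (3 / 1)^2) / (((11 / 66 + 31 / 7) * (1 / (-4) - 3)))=-138600 / 42653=-3.25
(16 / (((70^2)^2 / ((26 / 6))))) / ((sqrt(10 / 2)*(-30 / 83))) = -1079*sqrt(5) / 675281250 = -0.00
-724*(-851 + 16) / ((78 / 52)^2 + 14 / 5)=12090800 / 101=119710.89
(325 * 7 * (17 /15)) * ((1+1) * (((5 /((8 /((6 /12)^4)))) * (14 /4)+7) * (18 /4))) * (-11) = -466350885 /256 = -1821683.14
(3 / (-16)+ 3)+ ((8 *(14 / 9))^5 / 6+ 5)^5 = 850430509194562605894464048830552338259404725804831 / 2791187376145922865138728112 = 304684134237106919354407.60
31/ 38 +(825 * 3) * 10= 940531/ 38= 24750.82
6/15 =2/5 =0.40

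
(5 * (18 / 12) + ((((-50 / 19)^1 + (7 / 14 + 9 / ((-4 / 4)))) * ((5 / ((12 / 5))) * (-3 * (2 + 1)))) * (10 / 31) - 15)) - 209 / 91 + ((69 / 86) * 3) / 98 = 928567450 / 16133299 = 57.56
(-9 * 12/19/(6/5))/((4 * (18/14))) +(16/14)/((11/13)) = 1257/2926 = 0.43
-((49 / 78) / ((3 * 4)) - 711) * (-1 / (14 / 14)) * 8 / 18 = -315.98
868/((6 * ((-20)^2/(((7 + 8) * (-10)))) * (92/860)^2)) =-10030825/2116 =-4740.47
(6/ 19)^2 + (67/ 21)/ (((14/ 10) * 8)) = 163271/ 424536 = 0.38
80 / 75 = 16 / 15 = 1.07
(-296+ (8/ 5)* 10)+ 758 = 478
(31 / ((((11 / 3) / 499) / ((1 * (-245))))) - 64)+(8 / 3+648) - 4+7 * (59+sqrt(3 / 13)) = -34076288 / 33+7 * sqrt(39) / 13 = -1032611.43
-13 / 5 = -2.60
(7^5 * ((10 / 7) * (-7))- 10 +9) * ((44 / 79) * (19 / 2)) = -70253678 / 79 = -889287.06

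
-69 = -69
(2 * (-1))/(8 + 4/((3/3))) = -1/6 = -0.17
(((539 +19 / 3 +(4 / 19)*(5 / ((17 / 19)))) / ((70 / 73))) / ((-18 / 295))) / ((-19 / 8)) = 240089408 / 61047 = 3932.86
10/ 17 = 0.59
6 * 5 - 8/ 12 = 88/ 3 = 29.33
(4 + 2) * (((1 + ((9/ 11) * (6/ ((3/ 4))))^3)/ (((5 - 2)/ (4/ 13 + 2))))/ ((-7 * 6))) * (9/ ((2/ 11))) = -16856055/ 11011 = -1530.84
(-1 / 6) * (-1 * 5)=5 / 6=0.83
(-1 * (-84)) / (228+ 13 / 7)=588 / 1609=0.37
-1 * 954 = -954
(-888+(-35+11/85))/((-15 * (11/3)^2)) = 235332/51425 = 4.58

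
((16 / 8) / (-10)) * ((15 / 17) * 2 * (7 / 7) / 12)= -1 / 34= -0.03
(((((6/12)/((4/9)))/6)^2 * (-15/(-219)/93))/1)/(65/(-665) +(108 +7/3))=5985/25481162752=0.00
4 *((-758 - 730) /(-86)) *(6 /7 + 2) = 59520 /301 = 197.74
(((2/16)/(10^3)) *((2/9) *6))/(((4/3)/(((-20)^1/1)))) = -1/400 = -0.00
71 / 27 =2.63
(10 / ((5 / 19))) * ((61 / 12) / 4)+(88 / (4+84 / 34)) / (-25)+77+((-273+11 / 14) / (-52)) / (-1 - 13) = 475356457 / 3822000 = 124.37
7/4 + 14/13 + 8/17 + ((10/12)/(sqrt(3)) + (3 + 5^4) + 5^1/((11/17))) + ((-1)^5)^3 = 5*sqrt(3)/18 + 6204153/9724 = 638.51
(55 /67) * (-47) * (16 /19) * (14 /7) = -82720 /1273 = -64.98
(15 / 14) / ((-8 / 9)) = -135 / 112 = -1.21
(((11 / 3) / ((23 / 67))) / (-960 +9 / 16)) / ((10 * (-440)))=67 / 26480475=0.00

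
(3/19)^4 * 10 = 810/130321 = 0.01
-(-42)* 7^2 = 2058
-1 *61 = -61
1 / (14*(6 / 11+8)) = 11 / 1316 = 0.01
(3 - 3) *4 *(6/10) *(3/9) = 0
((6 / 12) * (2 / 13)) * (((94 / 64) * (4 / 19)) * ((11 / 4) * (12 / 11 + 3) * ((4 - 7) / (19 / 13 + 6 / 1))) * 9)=-57105 / 58976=-0.97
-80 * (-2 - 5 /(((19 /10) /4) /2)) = 35040 /19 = 1844.21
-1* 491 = -491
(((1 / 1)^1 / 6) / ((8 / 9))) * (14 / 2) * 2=21 / 8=2.62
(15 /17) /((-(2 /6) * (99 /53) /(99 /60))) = -159 /68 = -2.34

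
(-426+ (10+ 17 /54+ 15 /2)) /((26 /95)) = -1046995 /702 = -1491.45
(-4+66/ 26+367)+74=5714/ 13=439.54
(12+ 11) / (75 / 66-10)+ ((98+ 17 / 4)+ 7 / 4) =19774 / 195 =101.41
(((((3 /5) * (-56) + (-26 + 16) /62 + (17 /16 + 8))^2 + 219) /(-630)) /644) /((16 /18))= -5098867609 /2218080256000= -0.00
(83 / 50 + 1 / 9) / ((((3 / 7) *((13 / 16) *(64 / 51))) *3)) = 94843 / 70200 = 1.35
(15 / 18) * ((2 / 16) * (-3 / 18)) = -5 / 288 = -0.02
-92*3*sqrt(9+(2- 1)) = -872.79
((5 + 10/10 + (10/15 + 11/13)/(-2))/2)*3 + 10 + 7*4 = 2385/52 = 45.87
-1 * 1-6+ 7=0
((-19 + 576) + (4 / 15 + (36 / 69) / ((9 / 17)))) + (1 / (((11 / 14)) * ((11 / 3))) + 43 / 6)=47235799 / 83490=565.77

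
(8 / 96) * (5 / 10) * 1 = 1 / 24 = 0.04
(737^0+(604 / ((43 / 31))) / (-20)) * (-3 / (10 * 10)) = 6699 / 10750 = 0.62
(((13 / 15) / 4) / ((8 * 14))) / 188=13 / 1263360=0.00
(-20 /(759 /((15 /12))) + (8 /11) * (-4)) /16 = -203 /1104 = -0.18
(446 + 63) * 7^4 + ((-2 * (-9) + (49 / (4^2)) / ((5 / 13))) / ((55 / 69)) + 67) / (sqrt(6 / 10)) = 438113 * sqrt(15) / 13200 + 1222109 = 1222237.55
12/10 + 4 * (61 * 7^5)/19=215838.46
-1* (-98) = 98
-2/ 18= -1/ 9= -0.11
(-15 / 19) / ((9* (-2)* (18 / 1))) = 5 / 2052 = 0.00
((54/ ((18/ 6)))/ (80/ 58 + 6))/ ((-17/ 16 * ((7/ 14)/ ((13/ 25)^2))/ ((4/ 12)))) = -0.41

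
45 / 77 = 0.58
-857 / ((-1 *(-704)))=-857 / 704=-1.22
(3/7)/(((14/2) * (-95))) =-3/4655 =-0.00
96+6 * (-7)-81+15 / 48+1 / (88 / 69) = -4559 / 176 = -25.90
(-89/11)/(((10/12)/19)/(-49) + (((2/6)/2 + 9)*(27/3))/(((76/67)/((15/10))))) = -3977232/53627365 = -0.07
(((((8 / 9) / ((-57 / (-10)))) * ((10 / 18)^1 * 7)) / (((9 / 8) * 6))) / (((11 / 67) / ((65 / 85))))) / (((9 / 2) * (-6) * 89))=-9755200 / 56016892899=-0.00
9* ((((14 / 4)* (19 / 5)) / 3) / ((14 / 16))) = 228 / 5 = 45.60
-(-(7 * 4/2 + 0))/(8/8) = 14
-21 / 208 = -0.10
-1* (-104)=104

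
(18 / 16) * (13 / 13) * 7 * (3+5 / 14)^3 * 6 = 2803221 / 1568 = 1787.77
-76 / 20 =-19 / 5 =-3.80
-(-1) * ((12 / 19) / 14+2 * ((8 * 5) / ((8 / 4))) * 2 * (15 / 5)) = 31926 / 133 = 240.05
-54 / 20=-27 / 10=-2.70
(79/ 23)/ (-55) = -79/ 1265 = -0.06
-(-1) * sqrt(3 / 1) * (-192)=-332.55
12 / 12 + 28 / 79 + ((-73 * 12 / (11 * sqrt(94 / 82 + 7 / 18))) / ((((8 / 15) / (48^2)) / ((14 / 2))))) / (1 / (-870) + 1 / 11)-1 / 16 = 1633 / 1264-69139526400 * sqrt(92906) / 973247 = -21653354.29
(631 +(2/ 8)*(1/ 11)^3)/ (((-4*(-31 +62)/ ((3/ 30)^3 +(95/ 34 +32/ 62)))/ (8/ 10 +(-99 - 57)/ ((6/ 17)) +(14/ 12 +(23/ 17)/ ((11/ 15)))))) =7383.47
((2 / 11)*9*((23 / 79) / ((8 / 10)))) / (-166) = -1035 / 288508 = -0.00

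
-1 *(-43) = 43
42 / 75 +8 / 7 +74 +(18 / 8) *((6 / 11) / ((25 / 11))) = 5337 / 70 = 76.24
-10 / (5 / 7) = -14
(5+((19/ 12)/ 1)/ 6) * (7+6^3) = 84517/ 72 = 1173.85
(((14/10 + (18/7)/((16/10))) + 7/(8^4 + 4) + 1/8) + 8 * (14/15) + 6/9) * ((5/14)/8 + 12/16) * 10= 172678601/1928640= 89.53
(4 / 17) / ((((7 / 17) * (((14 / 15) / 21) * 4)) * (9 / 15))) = 75 / 14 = 5.36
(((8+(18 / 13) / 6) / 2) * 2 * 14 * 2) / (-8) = -749 / 26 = -28.81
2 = 2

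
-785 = -785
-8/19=-0.42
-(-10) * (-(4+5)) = -90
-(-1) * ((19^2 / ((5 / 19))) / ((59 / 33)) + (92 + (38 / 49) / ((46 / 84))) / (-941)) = 34287360047 / 44692795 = 767.18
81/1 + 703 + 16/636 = 124660/159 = 784.03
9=9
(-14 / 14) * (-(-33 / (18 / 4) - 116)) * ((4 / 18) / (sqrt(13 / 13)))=-740 / 27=-27.41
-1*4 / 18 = -2 / 9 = -0.22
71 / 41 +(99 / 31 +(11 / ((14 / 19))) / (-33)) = 4.47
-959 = -959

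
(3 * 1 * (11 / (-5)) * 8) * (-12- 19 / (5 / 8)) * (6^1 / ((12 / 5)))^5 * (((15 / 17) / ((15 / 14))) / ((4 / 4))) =180044.12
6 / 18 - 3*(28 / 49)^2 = -95 / 147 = -0.65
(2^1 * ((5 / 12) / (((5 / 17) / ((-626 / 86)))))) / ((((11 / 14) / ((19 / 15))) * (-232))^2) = -0.00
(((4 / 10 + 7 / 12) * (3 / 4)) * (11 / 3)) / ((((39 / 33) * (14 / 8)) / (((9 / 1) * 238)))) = 364089 / 130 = 2800.68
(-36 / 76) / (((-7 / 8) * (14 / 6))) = 216 / 931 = 0.23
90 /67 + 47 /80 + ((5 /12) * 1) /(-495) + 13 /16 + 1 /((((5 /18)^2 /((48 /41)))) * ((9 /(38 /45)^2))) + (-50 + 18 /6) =-87817836563 /2039647500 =-43.06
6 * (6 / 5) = 36 / 5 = 7.20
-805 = -805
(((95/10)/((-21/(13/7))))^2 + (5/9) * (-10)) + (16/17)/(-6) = -7356743/1469412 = -5.01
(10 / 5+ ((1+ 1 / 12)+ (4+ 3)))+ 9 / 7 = 955 / 84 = 11.37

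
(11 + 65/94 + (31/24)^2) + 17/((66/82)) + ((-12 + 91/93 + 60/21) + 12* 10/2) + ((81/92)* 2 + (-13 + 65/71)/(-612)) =158041355900429/1793939805504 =88.10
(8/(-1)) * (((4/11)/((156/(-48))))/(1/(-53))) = -6784/143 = -47.44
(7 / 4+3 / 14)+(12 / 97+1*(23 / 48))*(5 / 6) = 482365 / 195552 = 2.47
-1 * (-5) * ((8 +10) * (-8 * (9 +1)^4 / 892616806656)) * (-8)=25000 / 387420489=0.00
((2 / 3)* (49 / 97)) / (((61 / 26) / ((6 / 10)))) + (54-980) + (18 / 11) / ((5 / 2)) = -60222354 / 65087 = -925.26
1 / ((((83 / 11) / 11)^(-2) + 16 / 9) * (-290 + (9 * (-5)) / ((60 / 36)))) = -62001 / 76711781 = -0.00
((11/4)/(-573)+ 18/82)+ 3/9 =17167/31324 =0.55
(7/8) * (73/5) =511/40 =12.78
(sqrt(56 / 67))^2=56 / 67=0.84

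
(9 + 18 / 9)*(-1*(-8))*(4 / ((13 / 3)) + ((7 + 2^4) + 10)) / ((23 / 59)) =2289672 / 299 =7657.77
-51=-51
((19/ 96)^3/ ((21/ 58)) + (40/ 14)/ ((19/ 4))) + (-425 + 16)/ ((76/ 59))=-55932658963/ 176504832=-316.89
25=25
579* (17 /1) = 9843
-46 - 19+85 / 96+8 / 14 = -42701 / 672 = -63.54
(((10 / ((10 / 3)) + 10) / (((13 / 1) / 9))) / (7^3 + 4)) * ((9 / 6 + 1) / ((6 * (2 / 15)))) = 225 / 2776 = 0.08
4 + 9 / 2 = 17 / 2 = 8.50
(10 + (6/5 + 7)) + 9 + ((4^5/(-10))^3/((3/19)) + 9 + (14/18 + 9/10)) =-15300735767/2250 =-6800327.01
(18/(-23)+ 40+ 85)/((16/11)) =31427/368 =85.40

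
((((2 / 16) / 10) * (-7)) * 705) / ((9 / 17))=-5593 / 48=-116.52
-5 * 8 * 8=-320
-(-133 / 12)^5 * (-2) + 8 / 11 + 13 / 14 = -3204400420721 / 9580032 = -334487.44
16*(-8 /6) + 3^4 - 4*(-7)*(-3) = -73 /3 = -24.33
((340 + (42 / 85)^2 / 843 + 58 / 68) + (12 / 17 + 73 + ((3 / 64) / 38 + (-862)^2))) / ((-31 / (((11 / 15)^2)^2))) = -53744651233136121731 / 7748800362000000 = -6935.87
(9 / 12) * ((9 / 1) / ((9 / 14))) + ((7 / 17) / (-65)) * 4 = 23149 / 2210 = 10.47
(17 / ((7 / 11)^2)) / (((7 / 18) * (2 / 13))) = 240669 / 343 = 701.66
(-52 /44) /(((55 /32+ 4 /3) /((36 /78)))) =-576 /3223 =-0.18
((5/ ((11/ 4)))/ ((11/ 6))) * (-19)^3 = -823080/ 121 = -6802.31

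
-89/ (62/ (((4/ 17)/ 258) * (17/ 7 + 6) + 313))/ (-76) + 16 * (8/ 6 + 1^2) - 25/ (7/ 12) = 9361519/ 24111304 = 0.39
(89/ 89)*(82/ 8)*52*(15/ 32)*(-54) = -215865/ 16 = -13491.56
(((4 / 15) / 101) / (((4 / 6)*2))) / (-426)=-0.00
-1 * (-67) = 67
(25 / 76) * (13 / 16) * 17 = 4.54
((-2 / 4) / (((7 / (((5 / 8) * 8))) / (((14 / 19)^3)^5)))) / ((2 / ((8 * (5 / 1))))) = -1111200682555801600 / 15181127029874798299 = -0.07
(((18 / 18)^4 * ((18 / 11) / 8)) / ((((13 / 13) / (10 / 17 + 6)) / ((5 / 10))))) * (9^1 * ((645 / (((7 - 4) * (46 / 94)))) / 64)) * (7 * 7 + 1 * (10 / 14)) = 71209935 / 34408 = 2069.57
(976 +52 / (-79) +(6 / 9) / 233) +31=55571357 / 55221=1006.34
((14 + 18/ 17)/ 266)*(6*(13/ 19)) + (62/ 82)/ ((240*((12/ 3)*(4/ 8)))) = 197816849/ 845433120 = 0.23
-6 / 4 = -3 / 2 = -1.50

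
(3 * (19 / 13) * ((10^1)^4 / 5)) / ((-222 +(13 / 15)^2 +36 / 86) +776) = 15.80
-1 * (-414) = 414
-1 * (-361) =361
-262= -262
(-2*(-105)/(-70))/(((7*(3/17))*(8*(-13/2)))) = 17/364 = 0.05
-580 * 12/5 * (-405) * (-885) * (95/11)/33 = -130573338.84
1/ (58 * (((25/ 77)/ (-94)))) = -3619/ 725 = -4.99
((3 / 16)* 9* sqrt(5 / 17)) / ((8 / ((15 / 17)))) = 405* sqrt(85) / 36992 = 0.10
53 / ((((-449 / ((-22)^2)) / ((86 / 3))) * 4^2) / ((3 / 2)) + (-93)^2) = 275759 / 44998951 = 0.01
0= 0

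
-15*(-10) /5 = 30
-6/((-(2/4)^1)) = 12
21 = 21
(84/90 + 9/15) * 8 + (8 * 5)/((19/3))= 5296/285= 18.58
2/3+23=71/3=23.67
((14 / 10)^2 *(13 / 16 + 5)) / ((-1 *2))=-5.70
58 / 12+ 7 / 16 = 253 / 48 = 5.27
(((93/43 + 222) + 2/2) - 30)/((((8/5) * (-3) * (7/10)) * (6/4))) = -104900/2709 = -38.72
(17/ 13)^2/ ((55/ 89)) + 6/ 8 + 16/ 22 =157809/ 37180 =4.24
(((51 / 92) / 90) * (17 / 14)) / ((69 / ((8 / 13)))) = 289 / 4332510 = 0.00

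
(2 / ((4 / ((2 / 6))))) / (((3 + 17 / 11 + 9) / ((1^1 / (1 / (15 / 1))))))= 55 / 298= 0.18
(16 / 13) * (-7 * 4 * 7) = -3136 / 13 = -241.23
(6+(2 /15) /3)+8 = 632 /45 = 14.04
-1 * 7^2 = -49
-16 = -16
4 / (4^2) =1 / 4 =0.25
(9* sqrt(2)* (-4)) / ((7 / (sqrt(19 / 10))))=-36* sqrt(95) / 35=-10.03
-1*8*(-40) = 320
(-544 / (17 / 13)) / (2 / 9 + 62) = -234 / 35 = -6.69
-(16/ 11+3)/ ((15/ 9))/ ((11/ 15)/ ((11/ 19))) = -441/ 209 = -2.11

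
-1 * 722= -722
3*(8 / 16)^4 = 3 / 16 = 0.19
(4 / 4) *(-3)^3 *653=-17631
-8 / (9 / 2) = -16 / 9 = -1.78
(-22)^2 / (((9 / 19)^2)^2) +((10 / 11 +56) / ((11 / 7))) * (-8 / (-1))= 7862121460 / 793881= 9903.40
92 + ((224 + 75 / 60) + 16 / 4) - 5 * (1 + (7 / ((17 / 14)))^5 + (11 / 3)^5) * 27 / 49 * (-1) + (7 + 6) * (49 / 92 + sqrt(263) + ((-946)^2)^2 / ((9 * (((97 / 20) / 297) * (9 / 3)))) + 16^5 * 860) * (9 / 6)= 39 * sqrt(263) / 2 + 56577059639392409040321827 / 1596521287368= 35437710782528.52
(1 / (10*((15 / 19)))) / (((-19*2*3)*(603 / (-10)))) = 1 / 54270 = 0.00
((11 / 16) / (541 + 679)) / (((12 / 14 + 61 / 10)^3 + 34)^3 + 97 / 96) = 4161465721875000 / 376301975456238432496450241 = 0.00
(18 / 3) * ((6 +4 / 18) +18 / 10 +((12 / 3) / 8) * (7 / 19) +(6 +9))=39683 / 285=139.24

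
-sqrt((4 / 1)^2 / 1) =-4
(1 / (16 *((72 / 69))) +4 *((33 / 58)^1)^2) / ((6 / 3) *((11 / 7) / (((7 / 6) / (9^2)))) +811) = 21438431 / 16286388864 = 0.00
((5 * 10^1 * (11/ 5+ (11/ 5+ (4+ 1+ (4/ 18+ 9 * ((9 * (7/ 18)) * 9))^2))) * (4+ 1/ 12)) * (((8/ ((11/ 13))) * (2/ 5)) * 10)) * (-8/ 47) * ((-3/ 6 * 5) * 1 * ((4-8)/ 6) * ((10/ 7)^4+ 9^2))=-277356744095735200/ 18467757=-15018431534.25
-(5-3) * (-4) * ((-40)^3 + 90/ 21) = -3583760/ 7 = -511965.71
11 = 11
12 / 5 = 2.40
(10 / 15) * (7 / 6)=7 / 9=0.78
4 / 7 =0.57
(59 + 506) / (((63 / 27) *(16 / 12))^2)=45765 / 784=58.37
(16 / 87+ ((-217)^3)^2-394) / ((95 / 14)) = 127176155248870574 / 8265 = 15387314609663.71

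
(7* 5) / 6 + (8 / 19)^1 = 713 / 114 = 6.25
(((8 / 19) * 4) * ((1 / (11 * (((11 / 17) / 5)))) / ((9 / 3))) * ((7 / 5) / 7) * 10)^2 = 29593600 / 47568609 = 0.62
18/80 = 9/40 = 0.22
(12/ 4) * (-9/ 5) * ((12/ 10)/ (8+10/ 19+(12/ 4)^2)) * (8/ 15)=-0.20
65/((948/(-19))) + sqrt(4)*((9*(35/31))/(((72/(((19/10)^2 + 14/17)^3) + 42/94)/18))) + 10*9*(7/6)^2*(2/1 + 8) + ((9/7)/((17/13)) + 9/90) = 225777478510727354544661/149310206181562416060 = 1512.14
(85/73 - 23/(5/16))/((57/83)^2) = -60712757/395295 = -153.59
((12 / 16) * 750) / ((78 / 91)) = 2625 / 4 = 656.25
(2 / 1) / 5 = 2 / 5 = 0.40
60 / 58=30 / 29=1.03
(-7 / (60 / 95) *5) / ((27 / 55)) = -36575 / 324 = -112.89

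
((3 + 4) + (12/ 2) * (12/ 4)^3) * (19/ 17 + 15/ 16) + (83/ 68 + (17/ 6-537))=-151471/ 816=-185.63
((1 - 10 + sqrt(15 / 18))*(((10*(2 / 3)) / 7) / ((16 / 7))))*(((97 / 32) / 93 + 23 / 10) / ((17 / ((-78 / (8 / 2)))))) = 1353651 / 134912 - 451217*sqrt(30) / 2428416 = 9.02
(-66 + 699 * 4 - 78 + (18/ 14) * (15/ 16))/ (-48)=-99053/ 1792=-55.28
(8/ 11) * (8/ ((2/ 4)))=128/ 11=11.64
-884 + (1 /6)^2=-31823 /36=-883.97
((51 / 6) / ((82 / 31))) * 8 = 1054 / 41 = 25.71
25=25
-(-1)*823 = 823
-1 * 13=-13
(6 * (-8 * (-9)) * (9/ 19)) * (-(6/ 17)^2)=-139968/ 5491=-25.49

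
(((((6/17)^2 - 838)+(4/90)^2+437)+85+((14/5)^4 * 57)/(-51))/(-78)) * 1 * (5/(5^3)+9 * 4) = 149102353562/839109375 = 177.69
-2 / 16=-1 / 8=-0.12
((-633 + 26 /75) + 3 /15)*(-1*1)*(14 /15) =664076 /1125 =590.29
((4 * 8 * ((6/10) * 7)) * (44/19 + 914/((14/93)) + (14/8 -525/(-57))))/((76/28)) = 543839352/1805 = 301296.04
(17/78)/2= 17/156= 0.11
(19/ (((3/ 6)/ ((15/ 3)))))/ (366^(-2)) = 25451640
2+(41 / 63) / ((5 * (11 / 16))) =7586 / 3465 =2.19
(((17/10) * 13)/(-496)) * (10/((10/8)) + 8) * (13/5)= -2873/1550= -1.85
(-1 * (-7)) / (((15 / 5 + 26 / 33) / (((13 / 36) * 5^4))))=5005 / 12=417.08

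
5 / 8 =0.62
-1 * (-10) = 10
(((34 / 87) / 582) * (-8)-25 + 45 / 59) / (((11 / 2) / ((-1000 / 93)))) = 72422668000 / 1528058169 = 47.40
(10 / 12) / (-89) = -5 / 534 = -0.01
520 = 520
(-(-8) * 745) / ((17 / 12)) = 71520 / 17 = 4207.06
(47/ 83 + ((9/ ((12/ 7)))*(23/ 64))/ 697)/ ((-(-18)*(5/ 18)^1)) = 8426393/ 74049280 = 0.11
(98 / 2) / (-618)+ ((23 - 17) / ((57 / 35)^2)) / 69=-0.05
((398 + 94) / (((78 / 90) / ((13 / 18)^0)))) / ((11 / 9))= 66420 / 143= 464.48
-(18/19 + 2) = -56/19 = -2.95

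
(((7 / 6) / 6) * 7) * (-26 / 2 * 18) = -637 / 2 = -318.50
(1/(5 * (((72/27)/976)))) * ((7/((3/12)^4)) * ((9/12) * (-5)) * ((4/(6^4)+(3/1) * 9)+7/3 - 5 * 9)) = 69344800/9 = 7704977.78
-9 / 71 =-0.13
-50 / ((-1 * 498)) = 0.10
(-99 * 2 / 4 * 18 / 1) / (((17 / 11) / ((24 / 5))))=-235224 / 85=-2767.34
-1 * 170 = -170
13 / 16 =0.81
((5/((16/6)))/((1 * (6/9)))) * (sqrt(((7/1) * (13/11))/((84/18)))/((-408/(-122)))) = 1.12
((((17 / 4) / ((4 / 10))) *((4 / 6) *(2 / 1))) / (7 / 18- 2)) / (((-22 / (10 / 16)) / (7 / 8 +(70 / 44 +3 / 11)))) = 307275 / 449152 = 0.68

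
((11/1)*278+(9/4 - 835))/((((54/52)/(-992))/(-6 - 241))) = 525045594.67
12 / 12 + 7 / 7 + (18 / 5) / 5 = 68 / 25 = 2.72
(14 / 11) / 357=2 / 561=0.00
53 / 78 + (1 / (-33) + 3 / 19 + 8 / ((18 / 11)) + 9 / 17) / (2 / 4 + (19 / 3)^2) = 165319075 / 202584954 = 0.82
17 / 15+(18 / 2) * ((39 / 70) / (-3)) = -113 / 210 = -0.54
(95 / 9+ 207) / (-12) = -979 / 54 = -18.13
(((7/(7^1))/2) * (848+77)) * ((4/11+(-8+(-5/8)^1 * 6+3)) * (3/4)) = -1023975/352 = -2909.02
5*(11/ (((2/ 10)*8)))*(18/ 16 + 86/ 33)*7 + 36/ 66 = 1897277/ 2112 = 898.33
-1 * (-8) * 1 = 8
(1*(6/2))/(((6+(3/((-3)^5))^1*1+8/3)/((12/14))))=1458/4907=0.30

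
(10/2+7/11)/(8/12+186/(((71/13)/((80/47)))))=310341/3228467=0.10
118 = 118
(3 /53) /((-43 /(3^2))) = -27 /2279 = -0.01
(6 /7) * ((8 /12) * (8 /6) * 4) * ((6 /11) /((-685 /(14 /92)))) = -64 /173305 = -0.00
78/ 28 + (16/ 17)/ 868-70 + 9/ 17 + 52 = -14.68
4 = 4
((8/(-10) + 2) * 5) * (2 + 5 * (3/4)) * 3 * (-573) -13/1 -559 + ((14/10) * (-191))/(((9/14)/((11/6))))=-16372823/270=-60640.09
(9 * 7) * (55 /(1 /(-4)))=-13860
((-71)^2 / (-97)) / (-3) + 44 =17845 / 291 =61.32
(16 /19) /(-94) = -8 /893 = -0.01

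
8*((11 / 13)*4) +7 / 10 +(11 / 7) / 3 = 77261 / 2730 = 28.30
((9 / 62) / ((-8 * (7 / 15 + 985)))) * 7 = -945 / 7331872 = -0.00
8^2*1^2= 64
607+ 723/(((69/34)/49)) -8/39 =16203029/897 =18063.58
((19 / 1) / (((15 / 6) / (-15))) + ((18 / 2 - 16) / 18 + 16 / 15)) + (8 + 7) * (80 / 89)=-799711 / 8010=-99.84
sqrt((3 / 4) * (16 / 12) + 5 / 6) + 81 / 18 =sqrt(66) / 6 + 9 / 2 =5.85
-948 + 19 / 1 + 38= -891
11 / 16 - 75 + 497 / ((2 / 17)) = 4150.19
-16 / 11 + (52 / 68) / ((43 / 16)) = -1.17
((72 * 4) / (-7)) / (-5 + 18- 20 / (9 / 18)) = 1.52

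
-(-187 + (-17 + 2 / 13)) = 2650 / 13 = 203.85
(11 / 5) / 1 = 11 / 5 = 2.20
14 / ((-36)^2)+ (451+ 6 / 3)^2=132975439 / 648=205209.01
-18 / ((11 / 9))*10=-1620 / 11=-147.27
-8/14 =-0.57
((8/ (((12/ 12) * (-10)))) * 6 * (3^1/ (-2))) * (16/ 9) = 64/ 5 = 12.80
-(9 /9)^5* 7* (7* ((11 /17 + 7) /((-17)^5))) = 6370 /24137569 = 0.00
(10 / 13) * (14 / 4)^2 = 245 / 26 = 9.42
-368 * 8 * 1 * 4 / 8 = -1472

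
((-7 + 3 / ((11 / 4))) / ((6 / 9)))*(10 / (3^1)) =-325 / 11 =-29.55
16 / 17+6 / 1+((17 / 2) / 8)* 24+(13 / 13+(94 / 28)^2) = 148979 / 3332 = 44.71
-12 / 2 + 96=90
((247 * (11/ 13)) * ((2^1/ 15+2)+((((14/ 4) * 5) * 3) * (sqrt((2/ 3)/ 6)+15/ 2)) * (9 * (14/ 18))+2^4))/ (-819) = -36326917/ 49140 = -739.25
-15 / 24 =-5 / 8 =-0.62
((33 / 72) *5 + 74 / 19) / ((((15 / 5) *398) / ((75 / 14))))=10075 / 362976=0.03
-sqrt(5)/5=-0.45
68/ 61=1.11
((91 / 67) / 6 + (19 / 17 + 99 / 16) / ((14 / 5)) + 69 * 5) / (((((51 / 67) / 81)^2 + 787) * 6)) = 1444862549493 / 19614572638976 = 0.07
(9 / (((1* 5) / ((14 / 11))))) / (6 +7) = 126 / 715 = 0.18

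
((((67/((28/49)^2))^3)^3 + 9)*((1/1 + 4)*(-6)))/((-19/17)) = 11297390093550985238858218985415885/652835028992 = 17305122415067936279777.60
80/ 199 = 0.40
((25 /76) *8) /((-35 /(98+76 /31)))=-31140 /4123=-7.55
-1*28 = -28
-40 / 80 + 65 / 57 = 73 / 114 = 0.64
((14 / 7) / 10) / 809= 0.00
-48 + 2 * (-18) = -84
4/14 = 2/7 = 0.29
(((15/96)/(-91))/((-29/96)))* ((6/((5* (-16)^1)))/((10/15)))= -0.00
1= 1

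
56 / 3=18.67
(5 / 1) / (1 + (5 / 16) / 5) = 80 / 17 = 4.71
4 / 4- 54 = -53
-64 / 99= -0.65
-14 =-14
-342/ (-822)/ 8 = 57/ 1096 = 0.05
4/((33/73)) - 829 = -27065/33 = -820.15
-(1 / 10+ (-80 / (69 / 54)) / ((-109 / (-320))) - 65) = 248.71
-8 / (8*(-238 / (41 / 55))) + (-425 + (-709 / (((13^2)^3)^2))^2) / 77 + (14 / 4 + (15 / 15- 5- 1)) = -24926496977131842687497159439957 / 3552631042100255006090091637745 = -7.02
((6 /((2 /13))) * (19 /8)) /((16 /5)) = 3705 /128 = 28.95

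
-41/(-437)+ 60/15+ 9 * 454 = 1787371/437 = 4090.09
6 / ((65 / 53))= 318 / 65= 4.89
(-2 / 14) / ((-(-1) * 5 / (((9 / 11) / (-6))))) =3 / 770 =0.00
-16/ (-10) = 8/ 5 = 1.60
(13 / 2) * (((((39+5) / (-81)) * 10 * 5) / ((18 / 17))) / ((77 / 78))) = -287300 / 1701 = -168.90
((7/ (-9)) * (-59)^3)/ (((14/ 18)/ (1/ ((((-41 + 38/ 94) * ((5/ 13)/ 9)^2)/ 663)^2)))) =461357128886118380019/ 28090000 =16424248091353.45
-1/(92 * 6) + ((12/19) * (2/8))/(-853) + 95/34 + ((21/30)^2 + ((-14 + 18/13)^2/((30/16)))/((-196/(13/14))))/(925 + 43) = 22911937769594261/8205659164903200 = 2.79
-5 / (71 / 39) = -195 / 71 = -2.75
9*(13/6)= 39/2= 19.50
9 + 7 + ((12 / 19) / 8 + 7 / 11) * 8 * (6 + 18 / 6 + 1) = 15304 / 209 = 73.22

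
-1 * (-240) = 240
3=3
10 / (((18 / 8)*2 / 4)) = 80 / 9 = 8.89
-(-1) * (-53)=-53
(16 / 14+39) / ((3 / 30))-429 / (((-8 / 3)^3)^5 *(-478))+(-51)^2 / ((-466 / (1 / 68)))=11009082625055908783535 / 27430369799151026176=401.35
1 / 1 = 1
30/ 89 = 0.34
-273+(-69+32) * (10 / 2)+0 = -458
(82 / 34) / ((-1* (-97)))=41 / 1649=0.02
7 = 7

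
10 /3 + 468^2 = 657082 /3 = 219027.33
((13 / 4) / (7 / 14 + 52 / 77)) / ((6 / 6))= 1001 / 362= 2.77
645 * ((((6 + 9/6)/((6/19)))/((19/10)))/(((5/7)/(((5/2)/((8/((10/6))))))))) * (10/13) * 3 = 2821875/208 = 13566.71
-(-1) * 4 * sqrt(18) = 12 * sqrt(2) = 16.97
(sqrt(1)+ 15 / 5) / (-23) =-4 / 23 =-0.17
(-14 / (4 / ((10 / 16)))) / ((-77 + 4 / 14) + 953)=-245 / 98144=-0.00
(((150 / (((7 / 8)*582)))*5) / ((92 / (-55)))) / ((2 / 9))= -61875 / 15617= -3.96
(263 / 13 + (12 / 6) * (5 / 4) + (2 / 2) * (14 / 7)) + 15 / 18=25.56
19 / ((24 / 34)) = 323 / 12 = 26.92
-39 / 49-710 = -34829 / 49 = -710.80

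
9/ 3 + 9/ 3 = 6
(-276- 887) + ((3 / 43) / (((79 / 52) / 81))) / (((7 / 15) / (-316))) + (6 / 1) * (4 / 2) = -1104611 / 301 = -3669.80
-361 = -361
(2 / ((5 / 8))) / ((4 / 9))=36 / 5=7.20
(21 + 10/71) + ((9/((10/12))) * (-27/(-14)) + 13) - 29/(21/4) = 368617/7455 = 49.45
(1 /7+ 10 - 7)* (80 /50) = 176 /35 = 5.03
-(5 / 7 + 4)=-33 / 7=-4.71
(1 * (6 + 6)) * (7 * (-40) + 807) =6324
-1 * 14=-14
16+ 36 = 52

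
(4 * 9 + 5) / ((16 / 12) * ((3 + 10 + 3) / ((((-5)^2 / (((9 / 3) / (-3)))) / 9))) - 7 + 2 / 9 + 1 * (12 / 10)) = -3.09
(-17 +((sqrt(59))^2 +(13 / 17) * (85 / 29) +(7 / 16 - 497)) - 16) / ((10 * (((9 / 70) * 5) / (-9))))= 1521107 / 2320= 655.65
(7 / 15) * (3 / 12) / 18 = 7 / 1080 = 0.01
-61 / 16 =-3.81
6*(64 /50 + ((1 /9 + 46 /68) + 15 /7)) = 225469 /8925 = 25.26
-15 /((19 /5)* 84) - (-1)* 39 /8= 5137 /1064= 4.83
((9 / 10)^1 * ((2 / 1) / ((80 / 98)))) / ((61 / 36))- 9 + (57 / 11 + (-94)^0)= -50891 / 33550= -1.52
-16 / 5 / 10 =-8 / 25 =-0.32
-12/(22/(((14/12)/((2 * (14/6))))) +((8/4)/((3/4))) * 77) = -9/220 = -0.04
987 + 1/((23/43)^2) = 523972/529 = 990.50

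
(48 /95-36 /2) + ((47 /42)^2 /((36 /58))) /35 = -368185609 /21115080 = -17.44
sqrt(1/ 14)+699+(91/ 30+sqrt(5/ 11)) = sqrt(14)/ 14+sqrt(55)/ 11+21061/ 30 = 702.97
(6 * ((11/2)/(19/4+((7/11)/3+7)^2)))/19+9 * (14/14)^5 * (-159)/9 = -746849859/4698073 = -158.97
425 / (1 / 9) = 3825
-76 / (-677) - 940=-636304 / 677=-939.89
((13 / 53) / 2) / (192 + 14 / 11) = 143 / 225356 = 0.00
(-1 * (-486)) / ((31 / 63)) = 30618 / 31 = 987.68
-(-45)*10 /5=90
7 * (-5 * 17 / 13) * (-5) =2975 / 13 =228.85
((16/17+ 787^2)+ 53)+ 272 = 10534814/17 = 619694.94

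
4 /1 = 4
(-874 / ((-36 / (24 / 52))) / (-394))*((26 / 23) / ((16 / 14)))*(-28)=0.79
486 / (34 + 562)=243 / 298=0.82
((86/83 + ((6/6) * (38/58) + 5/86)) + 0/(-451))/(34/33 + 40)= 11950653/280280708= 0.04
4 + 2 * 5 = 14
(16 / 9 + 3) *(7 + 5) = 172 / 3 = 57.33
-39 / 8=-4.88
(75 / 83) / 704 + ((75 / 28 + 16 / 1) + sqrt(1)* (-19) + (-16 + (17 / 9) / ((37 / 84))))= -12.03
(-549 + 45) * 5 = -2520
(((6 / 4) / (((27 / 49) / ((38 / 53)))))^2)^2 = 751274631121 / 51769445841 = 14.51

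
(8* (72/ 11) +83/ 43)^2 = 2947.82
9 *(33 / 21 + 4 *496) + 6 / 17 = 2126589 / 119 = 17870.50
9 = 9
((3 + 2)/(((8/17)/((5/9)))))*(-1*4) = -425/18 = -23.61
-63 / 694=-0.09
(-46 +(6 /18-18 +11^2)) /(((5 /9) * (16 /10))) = 129 /2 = 64.50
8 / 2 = 4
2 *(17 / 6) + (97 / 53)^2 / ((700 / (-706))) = 6749419 / 2949450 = 2.29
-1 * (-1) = 1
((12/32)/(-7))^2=0.00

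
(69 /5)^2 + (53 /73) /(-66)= 22937173 /120450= 190.43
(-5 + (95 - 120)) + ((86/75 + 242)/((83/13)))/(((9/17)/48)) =63922246/18675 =3422.88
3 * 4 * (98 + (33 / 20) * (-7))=5187 / 5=1037.40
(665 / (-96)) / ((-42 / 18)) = 95 / 32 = 2.97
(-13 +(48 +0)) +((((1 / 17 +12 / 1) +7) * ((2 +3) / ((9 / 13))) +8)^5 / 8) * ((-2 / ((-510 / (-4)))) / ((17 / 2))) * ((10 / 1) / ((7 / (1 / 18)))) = -93055175748915481 / 77554009197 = -1199875.76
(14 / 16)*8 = 7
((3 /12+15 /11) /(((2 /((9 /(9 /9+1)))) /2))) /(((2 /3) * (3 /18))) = 5751 /88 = 65.35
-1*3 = -3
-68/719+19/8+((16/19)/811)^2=3114466287389/1365739240312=2.28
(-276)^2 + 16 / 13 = 990304 / 13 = 76177.23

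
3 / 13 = 0.23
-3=-3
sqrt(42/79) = sqrt(3318)/79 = 0.73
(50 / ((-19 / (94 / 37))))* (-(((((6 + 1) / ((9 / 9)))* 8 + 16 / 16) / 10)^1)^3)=458109 / 370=1238.13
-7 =-7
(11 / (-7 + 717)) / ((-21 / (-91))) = 143 / 2130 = 0.07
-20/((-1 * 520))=0.04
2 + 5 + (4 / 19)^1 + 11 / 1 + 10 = 536 / 19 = 28.21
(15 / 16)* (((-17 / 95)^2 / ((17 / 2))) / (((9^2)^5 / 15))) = 17 / 1118870372232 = 0.00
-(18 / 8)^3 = -11.39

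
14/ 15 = 0.93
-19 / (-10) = 19 / 10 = 1.90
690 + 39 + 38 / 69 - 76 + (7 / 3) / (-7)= 15024 / 23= 653.22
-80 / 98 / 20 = -2 / 49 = -0.04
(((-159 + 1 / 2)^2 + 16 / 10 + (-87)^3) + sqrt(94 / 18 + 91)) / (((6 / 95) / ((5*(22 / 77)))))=-1203420385 / 84 + 475*sqrt(866) / 63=-14326211.28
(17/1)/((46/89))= 1513/46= 32.89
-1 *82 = -82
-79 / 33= -2.39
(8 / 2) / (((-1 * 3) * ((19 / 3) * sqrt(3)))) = -4 * sqrt(3) / 57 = -0.12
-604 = -604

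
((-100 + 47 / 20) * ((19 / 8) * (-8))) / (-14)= -5301 / 40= -132.52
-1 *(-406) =406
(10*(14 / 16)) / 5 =7 / 4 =1.75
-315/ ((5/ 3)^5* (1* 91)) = -2187/ 8125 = -0.27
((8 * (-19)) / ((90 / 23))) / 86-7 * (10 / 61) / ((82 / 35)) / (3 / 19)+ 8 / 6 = -10745669 / 4839435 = -2.22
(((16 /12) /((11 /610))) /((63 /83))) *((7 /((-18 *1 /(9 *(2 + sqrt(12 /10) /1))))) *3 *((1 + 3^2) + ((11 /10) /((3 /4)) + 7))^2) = -1079699.39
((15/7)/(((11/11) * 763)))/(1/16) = 240/5341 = 0.04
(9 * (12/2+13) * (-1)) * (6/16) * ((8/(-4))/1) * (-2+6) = 513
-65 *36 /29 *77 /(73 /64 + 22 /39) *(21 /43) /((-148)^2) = -118053936 /1452778693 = -0.08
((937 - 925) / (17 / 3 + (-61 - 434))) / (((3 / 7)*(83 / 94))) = -1974 / 30461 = -0.06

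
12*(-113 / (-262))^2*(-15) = -574605 / 17161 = -33.48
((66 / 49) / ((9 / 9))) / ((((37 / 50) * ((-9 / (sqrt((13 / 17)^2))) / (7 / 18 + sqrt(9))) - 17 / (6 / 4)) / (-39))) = 153088650 / 40517953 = 3.78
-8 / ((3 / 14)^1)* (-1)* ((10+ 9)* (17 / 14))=2584 / 3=861.33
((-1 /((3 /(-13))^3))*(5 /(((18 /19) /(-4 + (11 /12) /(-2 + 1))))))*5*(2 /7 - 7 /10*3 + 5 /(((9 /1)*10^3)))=56283213961 /2939328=19148.33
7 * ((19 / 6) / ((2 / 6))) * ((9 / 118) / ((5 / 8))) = 8.12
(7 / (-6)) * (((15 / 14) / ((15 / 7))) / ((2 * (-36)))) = 7 / 864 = 0.01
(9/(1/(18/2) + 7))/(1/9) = 729/64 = 11.39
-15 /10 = -3 /2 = -1.50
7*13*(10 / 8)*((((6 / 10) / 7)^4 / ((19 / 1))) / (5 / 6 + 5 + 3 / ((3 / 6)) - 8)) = 3159 / 37472750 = 0.00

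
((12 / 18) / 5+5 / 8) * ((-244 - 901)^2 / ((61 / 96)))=95442620 / 61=1564633.11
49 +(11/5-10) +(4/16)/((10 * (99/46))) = 41.21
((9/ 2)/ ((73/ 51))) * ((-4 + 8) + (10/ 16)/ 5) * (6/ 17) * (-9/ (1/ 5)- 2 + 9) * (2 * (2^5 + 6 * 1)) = -964953/ 73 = -13218.53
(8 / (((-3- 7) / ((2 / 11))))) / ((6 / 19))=-76 / 165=-0.46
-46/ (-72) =0.64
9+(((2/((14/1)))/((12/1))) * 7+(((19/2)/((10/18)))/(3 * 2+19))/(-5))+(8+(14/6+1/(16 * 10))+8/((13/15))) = 22243171/780000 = 28.52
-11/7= -1.57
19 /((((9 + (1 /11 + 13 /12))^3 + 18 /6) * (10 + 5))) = 14566464 /12146002555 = 0.00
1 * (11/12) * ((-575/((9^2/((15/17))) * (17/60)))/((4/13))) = -65.86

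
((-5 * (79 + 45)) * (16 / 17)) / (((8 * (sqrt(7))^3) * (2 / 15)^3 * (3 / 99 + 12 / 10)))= -86315625 * sqrt(7) / 169099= -1350.51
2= 2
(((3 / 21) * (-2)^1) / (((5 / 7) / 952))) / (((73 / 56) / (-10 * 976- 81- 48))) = 2888780.10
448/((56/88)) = 704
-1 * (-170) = 170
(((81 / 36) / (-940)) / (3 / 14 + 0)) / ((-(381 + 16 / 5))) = 21 / 722296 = 0.00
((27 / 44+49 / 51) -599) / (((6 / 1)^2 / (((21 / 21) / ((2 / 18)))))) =-1340623 / 8976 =-149.36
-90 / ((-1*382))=45 / 191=0.24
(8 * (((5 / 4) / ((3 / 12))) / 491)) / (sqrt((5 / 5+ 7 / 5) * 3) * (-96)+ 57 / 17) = -0.00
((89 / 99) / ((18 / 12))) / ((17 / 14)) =2492 / 5049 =0.49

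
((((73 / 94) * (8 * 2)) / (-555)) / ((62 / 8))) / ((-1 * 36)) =584 / 7277715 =0.00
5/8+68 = 68.62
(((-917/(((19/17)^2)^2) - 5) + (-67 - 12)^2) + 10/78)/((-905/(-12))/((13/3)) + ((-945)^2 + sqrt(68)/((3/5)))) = 3199586220588033672/505868640325098741485 - 11942643883456*sqrt(17)/505868640325098741485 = 0.01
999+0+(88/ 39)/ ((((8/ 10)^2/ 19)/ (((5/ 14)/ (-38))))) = 2180441/ 2184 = 998.37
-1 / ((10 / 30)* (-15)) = 1 / 5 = 0.20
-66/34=-33/17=-1.94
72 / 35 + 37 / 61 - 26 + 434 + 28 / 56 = 1755669 / 4270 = 411.16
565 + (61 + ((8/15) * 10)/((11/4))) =20722/33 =627.94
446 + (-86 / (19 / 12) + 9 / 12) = 29825 / 76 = 392.43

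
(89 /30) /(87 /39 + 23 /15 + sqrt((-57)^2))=1157 /23698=0.05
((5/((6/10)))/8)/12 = 25/288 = 0.09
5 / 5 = 1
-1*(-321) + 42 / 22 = 322.91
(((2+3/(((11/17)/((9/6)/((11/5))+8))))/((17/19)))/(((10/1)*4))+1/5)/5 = 227187/822800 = 0.28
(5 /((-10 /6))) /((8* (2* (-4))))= 0.05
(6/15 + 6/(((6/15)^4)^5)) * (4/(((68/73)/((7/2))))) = 730991364061212961/89128960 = 8201502228.47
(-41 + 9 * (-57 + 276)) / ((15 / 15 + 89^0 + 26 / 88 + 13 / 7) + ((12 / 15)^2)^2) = 423.04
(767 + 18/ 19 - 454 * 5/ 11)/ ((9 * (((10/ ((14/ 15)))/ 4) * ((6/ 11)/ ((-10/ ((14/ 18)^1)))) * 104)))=-117371/ 22230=-5.28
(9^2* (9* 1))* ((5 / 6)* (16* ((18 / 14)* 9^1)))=787320 / 7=112474.29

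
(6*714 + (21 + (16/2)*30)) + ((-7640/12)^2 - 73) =3688348/9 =409816.44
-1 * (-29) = 29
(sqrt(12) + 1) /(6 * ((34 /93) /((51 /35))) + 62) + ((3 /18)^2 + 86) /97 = 93 * sqrt(3) /2953 + 9307819 /10311876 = 0.96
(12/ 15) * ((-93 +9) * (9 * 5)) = -3024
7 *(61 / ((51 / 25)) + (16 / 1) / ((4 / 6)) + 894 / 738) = 268898 / 697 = 385.79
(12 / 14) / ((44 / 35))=15 / 22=0.68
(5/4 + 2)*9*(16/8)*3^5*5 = 142155/2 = 71077.50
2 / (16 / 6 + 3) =6 / 17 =0.35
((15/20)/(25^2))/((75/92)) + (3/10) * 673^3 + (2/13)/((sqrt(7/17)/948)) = 1896 * sqrt(119)/91 + 2857698909421/31250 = 91446592.39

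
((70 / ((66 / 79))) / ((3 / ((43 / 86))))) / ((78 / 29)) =80185 / 15444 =5.19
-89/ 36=-2.47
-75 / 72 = -25 / 24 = -1.04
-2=-2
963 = 963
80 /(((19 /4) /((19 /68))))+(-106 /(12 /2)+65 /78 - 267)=-28471 /102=-279.13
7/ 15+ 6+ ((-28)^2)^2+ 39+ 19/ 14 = 129087593/ 210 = 614702.82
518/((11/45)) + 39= 23739/11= 2158.09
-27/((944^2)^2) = -27/794123370496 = -0.00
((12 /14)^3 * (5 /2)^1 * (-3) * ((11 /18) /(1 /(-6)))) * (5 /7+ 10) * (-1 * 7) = -445500 /343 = -1298.83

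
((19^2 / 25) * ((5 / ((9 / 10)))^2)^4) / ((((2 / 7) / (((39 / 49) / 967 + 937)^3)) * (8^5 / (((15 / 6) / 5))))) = 24103763366560719629082489013671875 / 41868718830254449111104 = 575698613188.60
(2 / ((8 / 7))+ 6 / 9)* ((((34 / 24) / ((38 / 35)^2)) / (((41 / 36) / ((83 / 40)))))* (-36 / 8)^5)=-591975377595 / 60624896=-9764.56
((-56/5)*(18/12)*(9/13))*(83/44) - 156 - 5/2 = -258029/1430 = -180.44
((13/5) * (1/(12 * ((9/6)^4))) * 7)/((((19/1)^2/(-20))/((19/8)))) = -182/4617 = -0.04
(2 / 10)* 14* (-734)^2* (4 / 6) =15085168 / 15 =1005677.87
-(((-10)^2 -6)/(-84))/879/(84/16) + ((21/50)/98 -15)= -581282969/38763900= -15.00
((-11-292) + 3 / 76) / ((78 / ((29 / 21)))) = -222575 / 41496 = -5.36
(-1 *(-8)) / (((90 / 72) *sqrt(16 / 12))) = 16 *sqrt(3) / 5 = 5.54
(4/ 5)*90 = 72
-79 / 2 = -39.50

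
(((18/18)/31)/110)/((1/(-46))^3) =-48668/1705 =-28.54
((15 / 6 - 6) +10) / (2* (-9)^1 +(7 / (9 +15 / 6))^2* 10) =-0.45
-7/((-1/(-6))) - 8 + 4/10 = -248/5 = -49.60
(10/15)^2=4/9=0.44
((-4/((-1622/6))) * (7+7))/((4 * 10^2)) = 21/40550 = 0.00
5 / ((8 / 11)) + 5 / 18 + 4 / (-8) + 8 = 1055 / 72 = 14.65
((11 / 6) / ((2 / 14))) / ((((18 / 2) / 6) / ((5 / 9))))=4.75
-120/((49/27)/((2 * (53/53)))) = -132.24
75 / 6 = 25 / 2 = 12.50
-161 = -161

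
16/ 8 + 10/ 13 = 36/ 13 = 2.77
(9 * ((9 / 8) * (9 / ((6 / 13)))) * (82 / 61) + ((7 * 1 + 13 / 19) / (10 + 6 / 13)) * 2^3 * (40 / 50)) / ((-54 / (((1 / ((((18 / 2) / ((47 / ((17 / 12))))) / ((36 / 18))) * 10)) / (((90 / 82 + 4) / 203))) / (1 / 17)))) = -83273860603661 / 33355208700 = -2496.58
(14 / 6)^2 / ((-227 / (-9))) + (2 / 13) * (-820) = -371643 / 2951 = -125.94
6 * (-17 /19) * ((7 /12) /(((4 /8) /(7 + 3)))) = -1190 /19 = -62.63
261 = 261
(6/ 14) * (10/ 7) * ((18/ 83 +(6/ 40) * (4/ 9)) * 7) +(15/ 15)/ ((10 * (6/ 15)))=3405/ 2324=1.47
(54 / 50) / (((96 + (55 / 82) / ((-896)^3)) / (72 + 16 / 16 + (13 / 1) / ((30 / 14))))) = 629600522600448 / 707813965817125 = 0.89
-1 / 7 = -0.14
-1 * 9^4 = -6561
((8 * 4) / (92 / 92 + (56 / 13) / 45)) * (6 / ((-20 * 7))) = -5616 / 4487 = -1.25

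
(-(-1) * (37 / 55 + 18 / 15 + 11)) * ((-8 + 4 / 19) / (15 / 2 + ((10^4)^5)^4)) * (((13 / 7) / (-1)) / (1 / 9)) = 24519456 / 1463000000000000000000000000000000000000000000000000000000000000000000000000000109725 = 0.00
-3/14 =-0.21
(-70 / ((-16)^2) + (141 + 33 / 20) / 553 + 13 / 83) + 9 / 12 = 26177723 / 29375360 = 0.89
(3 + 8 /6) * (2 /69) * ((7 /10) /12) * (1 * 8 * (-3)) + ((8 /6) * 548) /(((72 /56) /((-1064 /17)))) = -1877501122 /52785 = -35568.84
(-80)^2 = 6400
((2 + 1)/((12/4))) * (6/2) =3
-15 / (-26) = 15 / 26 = 0.58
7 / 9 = 0.78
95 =95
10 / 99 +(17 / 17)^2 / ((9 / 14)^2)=2246 / 891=2.52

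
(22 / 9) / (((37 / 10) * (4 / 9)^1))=1.49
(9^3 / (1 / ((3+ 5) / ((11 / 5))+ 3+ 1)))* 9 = 551124 / 11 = 50102.18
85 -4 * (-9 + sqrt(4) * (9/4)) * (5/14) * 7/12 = 355/4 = 88.75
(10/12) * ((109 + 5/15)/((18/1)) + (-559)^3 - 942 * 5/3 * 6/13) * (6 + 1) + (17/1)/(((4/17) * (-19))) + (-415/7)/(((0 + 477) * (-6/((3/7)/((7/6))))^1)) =-1482401885976865793/1454829012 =-1018952656.12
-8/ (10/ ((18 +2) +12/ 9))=-256/ 15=-17.07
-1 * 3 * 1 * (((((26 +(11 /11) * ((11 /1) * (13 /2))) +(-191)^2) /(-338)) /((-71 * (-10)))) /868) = 31353 /59515040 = 0.00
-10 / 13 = -0.77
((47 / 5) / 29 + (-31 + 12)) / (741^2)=-2708 / 79616745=-0.00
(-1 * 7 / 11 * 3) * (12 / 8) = -63 / 22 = -2.86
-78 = -78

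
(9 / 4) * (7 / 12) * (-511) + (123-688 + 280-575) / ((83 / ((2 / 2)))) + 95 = -778273 / 1328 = -586.05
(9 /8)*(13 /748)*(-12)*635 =-222885 /1496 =-148.99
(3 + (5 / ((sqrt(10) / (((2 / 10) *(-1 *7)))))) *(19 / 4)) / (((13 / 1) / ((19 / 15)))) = 19 / 65 - 2527 *sqrt(10) / 7800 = -0.73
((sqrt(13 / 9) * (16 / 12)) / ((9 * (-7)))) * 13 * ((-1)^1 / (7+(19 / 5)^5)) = 81250 * sqrt(13) / 708175629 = 0.00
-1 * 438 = -438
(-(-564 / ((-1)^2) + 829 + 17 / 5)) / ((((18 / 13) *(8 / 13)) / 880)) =-2494778 / 9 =-277197.56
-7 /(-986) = 7 /986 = 0.01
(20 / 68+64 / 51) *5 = 395 / 51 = 7.75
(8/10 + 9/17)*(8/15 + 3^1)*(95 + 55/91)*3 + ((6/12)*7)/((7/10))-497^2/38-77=-307156979/58786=-5225.00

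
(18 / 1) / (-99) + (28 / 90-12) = -5876 / 495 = -11.87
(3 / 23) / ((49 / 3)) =9 / 1127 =0.01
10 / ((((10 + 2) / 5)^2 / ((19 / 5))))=475 / 72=6.60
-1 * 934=-934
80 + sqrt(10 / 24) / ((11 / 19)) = 19 *sqrt(15) / 66 + 80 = 81.11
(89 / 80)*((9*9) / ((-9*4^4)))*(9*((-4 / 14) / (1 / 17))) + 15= 16.71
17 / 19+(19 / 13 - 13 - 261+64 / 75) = -5016392 / 18525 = -270.79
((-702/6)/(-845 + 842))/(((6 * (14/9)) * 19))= 117/532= 0.22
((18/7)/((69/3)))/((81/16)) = 32/1449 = 0.02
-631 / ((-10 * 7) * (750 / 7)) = 0.08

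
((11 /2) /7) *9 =7.07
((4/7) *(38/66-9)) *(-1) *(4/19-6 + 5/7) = -250200/10241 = -24.43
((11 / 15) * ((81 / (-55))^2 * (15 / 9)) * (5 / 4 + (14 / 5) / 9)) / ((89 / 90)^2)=4.23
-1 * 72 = -72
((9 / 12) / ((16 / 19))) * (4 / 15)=19 / 80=0.24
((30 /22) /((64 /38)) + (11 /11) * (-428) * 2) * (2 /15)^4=-0.27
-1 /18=-0.06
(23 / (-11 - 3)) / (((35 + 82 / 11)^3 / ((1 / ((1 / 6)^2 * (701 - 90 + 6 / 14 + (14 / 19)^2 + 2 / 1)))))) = -9041967 / 7182595685449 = -0.00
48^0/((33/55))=1.67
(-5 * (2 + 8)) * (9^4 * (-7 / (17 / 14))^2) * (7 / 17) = -22054145400 / 4913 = -4488936.58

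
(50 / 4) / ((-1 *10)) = -5 / 4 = -1.25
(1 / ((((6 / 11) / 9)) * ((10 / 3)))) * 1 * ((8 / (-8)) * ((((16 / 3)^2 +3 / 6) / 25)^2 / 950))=-2985851 / 427500000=-0.01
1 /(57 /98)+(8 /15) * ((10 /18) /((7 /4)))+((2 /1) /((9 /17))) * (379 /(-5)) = -5107604 /17955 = -284.47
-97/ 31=-3.13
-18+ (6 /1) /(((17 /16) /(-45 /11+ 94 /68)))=-105846 /3179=-33.30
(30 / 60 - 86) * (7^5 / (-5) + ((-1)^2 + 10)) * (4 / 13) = 5729184 / 65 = 88141.29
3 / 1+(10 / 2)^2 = 28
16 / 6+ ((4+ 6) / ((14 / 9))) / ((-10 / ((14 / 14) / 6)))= 215 / 84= 2.56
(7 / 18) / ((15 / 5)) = 7 / 54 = 0.13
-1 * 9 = -9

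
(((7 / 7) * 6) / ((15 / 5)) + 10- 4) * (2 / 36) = 4 / 9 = 0.44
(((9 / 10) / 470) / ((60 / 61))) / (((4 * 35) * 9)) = 61 / 39480000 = 0.00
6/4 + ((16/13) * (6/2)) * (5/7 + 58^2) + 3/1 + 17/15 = 33931699/2730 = 12429.19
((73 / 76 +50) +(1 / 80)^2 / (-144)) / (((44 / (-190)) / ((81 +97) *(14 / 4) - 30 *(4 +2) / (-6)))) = -582697485193 / 4055040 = -143697.10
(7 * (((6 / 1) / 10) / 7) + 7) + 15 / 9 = 139 / 15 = 9.27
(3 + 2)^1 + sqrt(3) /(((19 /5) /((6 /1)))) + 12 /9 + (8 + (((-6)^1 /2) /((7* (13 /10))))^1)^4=30* sqrt(3) /19 + 713406137107 /205724883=3470.50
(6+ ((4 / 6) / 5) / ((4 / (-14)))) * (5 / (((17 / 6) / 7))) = 1162 / 17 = 68.35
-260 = -260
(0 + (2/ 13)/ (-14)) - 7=-638/ 91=-7.01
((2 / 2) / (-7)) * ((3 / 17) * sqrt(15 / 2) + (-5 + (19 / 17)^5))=4623186 / 9938999 - 3 * sqrt(30) / 238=0.40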